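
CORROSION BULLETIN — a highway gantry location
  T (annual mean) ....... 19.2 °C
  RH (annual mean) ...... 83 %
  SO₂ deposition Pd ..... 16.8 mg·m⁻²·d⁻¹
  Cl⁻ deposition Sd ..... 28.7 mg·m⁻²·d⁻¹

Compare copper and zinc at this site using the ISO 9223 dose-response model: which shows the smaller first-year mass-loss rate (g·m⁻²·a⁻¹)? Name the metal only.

copper: temperature factor f = -0.080·(9.2) = -0.7360
  SO₂ term: 0.0053·16.8^0.26·exp(0.059·83-0.7360) = 0.7079
  Cl⁻ term: 0.01025·28.7^0.27·exp(0.036·83+0.049·19.2) = 1.29
  sum: 0.7079 + 1.29 → r_corr = 1.998 μm/a
  mass loss = 1.998 μm/a × 8.96 g/cm³ = 17.9 g·m⁻²·a⁻¹
zinc: temperature factor f = -0.071·(9.2) = -0.6532
  Pd branch = 0.0129·Pd^0.44·e^(0.046·RH+f) = 1.057 μm/a
  Cl⁻ term: 0.0175·28.7^0.57·exp(0.008·83+0.085·19.2) = 1.178
  r_corr = 1.057 + 1.178 = 2.235 μm/a
  mass loss = 2.235 μm/a × 7.14 g/cm³ = 15.96 g·m⁻²·a⁻¹
Ordering by g·m⁻²·a⁻¹: copper (17.9) > zinc (16)

zinc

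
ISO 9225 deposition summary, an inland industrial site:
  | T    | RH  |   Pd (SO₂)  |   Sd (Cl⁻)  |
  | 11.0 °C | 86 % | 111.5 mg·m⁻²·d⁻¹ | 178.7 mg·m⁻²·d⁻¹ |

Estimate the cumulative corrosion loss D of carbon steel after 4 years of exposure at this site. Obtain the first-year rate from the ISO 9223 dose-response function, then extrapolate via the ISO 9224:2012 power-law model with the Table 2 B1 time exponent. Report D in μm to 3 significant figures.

carbon steel: f(T) = -0.054·(T−10) [T>10 °C] = -0.0540
  Pd branch = 1.77·Pd^0.52·e^(0.02·RH+f) = 108.7 μm/a
  Sd branch = 0.102·Sd^0.62·e^(0.033·RH+0.04·T) = 67.38 μm/a
  sum: 108.7 + 67.38 → r_corr = 176 μm/a
Power-law: D(4) = r_corr · 4^0.523
  D(4) = 176 × 4^0.523 = 176 × 2.065 = 363.5 μm

D(4) = 363 μm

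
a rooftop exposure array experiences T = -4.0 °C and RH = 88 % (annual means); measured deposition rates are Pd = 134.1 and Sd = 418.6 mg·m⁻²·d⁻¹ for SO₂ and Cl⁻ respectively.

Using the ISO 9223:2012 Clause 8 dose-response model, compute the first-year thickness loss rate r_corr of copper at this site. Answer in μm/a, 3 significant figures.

r_corr = 1.61 μm/a

copper: f(T) = +0.126·(T−10) [T≤10 °C] = -1.7640
  Pd branch = 0.0053·Pd^0.26·e^(0.059·RH+f) = 0.5837 μm/a
  Sd branch = 0.01025·Sd^0.27·e^(0.036·RH+0.049·T) = 1.022 μm/a
  sum: 0.5837 + 1.022 → r_corr = 1.605 μm/a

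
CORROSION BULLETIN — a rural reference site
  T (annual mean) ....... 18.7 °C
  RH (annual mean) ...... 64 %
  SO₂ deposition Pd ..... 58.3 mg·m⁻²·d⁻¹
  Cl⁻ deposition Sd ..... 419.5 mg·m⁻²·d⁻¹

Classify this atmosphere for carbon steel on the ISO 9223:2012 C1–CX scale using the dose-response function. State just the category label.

carbon steel: T>10 °C ⇒ hinge -0.054·(18.7−10) = -0.4698
  Pd branch = 1.77·Pd^0.52·e^(0.02·RH+f) = 32.96 μm/a
  Sd branch = 0.102·Sd^0.62·e^(0.033·RH+0.04·T) = 75.3 μm/a
  sum: 32.96 + 75.3 → r_corr = 108.3 μm/a
Category bounds: 80…200 μm/a bracket r_corr ⇒ C5

C5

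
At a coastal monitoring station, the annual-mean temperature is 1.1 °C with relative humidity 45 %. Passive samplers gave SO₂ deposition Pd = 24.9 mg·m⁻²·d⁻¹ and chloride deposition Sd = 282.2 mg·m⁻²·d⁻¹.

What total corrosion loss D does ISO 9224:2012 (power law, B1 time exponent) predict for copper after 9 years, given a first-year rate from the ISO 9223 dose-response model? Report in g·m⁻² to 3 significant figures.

copper: f(T) = +0.126·(T−10) [T≤10 °C] = -1.1214
  SO₂ term: 0.0053·24.9^0.26·exp(0.059·45-1.1214) = 0.05667
  Cl⁻ term: 0.01025·282.2^0.27·exp(0.036·45+0.049·1.1) = 0.2508
  r_corr = 0.05667 + 0.2508 = 0.3075 μm/a
Power-law: D(9) = r_corr · 9^0.667
  D(9) = 0.3075 × 9^0.667 = 0.3075 × 4.33 = 1.331 μm
  Mass loss = 1.331 μm × 8.96 g/cm³ = 11.93 g·m⁻²

D(9) = 11.9 g·m⁻²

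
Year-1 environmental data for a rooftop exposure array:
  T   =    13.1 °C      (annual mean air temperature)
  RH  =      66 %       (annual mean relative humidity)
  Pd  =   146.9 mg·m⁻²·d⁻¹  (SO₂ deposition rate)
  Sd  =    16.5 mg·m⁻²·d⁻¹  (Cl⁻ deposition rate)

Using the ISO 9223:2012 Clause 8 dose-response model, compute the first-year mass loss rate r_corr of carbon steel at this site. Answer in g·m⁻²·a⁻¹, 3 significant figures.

r_corr = 657 g·m⁻²·a⁻¹

carbon steel: temperature factor f = -0.054·(3.1) = -0.1674
  sulphur-dioxide contribution → 75.06 μm/a
  chloride contribution → 8.648 μm/a
  total first-year rate 83.7 μm/a
Convert to mass loss: 83.7 μm/a × 7.85 g/cm³ = 657.1 g·m⁻²·a⁻¹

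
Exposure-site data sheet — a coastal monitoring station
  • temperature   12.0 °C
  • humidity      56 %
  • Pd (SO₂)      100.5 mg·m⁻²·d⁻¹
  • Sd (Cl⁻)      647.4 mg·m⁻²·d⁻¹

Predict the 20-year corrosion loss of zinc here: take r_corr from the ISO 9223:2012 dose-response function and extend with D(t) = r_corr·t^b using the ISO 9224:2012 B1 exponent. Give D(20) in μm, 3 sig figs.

D(20) = 47.5 μm

zinc: temperature factor f = -0.071·(2.0) = -0.1420
  sulphur-dioxide contribution → 1.118 μm/a
  chloride contribution → 3.041 μm/a
  total first-year rate 4.159 μm/a
ISO 9224: D(t) = r_corr · t^b with b = 0.813 (zinc, B1)
  D(20) = 4.159 × 20^0.813 = 4.159 × 11.42 = 47.5 μm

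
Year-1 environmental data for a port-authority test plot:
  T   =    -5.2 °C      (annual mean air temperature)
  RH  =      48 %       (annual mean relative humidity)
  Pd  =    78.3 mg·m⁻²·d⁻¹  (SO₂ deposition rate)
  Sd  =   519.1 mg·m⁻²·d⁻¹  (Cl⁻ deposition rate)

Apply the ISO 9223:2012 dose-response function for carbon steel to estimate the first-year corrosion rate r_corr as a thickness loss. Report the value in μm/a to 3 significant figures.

carbon steel: temperature factor f = +0.150·(-15.2) = -2.2800
  Pd branch = 1.77·Pd^0.52·e^(0.02·RH+f) = 4.565 μm/a
  Cl⁻ term: 0.102·519.1^0.62·exp(0.033·48+0.04·-5.2) = 19.48
  sum: 4.565 + 19.48 → r_corr = 24.05 μm/a

r_corr = 24.0 μm/a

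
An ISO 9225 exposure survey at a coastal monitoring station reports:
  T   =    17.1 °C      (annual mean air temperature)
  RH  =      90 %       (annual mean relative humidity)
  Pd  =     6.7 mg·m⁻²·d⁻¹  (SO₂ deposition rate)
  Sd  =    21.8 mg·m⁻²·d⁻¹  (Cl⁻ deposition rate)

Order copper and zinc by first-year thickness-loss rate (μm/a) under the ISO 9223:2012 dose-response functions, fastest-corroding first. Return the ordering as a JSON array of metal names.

["copper", "zinc"]

copper: temperature factor f = -0.080·(7.1) = -0.5680
  Pd branch = 0.0053·Pd^0.26·e^(0.059·RH+f) = 0.9965 μm/a
  Cl⁻ term: 0.01025·21.8^0.27·exp(0.036·90+0.049·17.1) = 1.39
  sum: 0.9965 + 1.39 → r_corr = 2.387 μm/a
zinc: temperature factor f = -0.071·(7.1) = -0.5041
  SO₂ term: 0.0129·6.7^0.44·exp(0.046·90-0.5041) = 1.13
  Cl⁻ term: 0.0175·21.8^0.57·exp(0.008·90+0.085·17.1) = 0.891
  sum: 1.13 + 0.891 → r_corr = 2.021 μm/a
Ordering by μm/a: copper (2.39) > zinc (2.02)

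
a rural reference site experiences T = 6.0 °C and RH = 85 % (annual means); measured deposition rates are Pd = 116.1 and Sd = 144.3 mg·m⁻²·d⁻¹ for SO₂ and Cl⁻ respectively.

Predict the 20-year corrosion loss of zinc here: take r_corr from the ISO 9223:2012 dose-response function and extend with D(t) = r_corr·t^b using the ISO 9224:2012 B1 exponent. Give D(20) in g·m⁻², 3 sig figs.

zinc: temperature factor f = +0.038·(-4.0) = -0.1520
  SO₂ term: 0.0129·116.1^0.44·exp(0.046·85-0.1520) = 4.479
  Cl⁻ term: 0.0175·144.3^0.57·exp(0.008·85+0.085·6.0) = 0.9787
  sum: 4.479 + 0.9787 → r_corr = 5.458 μm/a
Power-law: D(20) = r_corr · 20^0.813
  D(20) = 5.458 × 20^0.813 = 5.458 × 11.42 = 62.34 μm
  Mass loss = 62.34 μm × 7.14 g/cm³ = 445.1 g·m⁻²

D(20) = 445 g·m⁻²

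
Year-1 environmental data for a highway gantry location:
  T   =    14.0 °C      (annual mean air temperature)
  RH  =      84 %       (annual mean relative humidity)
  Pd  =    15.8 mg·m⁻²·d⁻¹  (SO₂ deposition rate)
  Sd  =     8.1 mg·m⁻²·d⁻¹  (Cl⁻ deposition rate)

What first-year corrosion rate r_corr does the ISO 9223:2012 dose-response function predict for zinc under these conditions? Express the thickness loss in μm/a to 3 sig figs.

r_corr = 1.93 μm/a

zinc: f(T) = -0.071·(T−10) [T>10 °C] = -0.2840
  SO₂ term: 0.0129·15.8^0.44·exp(0.046·84-0.2840) = 1.559
  Cl⁻ term: 0.0175·8.1^0.57·exp(0.008·84+0.085·14.0) = 0.3711
  sum: 1.559 + 0.3711 → r_corr = 1.93 μm/a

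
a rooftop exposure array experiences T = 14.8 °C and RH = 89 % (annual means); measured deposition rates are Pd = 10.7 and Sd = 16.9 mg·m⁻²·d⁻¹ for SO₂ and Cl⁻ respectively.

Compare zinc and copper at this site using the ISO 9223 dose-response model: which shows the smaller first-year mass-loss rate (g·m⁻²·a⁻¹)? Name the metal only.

zinc: T>10 °C ⇒ hinge -0.071·(14.8−10) = -0.3408
  Pd branch = 0.0129·Pd^0.44·e^(0.046·RH+f) = 1.561 μm/a
  Sd branch = 0.0175·Sd^0.57·e^(0.008·RH+0.085·T) = 0.6288 μm/a
  r_corr = 1.561 + 0.6288 = 2.19 μm/a
  mass loss = 2.19 μm/a × 7.14 g/cm³ = 15.64 g·m⁻²·a⁻¹
copper: T>10 °C ⇒ hinge -0.080·(14.8−10) = -0.3840
  Pd branch = 0.0053·Pd^0.26·e^(0.059·RH+f) = 1.275 μm/a
  Cl⁻ term: 0.01025·16.9^0.27·exp(0.036·89+0.049·14.8) = 1.119
  r_corr = 1.275 + 1.119 = 2.394 μm/a
  mass loss = 2.394 μm/a × 8.96 g/cm³ = 21.45 g·m⁻²·a⁻¹
Ordering by g·m⁻²·a⁻¹: copper (21.4) > zinc (15.6)

zinc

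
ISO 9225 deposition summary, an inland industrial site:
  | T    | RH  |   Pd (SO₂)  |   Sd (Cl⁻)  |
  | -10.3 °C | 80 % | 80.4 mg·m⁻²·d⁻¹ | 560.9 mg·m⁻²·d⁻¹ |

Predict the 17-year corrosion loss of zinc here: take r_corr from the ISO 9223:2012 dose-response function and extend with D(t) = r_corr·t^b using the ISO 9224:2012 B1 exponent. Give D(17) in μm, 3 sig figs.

D(17) = 21.4 μm

zinc: T≤10 °C ⇒ hinge +0.038·(-10.3−10) = -0.7714
  Pd branch = 0.0129·Pd^0.44·e^(0.046·RH+f) = 1.63 μm/a
  Sd branch = 0.0175·Sd^0.57·e^(0.008·RH+0.085·T) = 0.5101 μm/a
  r_corr = 1.63 + 0.5101 = 2.14 μm/a
Power-law: D(17) = r_corr · 17^0.813
  D(17) = 2.14 × 17^0.813 = 2.14 × 10.01 = 21.41 μm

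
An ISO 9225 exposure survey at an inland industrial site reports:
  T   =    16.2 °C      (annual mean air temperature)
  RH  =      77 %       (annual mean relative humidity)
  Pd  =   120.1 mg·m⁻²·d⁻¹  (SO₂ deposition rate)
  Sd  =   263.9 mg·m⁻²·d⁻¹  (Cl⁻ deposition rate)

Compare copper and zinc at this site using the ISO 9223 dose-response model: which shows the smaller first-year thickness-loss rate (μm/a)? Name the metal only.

copper: T>10 °C ⇒ hinge -0.080·(16.2−10) = -0.4960
  sulphur-dioxide contribution → 1.053 μm/a
  chloride contribution → 1.634 μm/a
  ⇒ r_corr(copper) = 2.687 μm/a
zinc: T>10 °C ⇒ hinge -0.071·(16.2−10) = -0.4402
  sulphur-dioxide contribution → 2.359 μm/a
  chloride contribution → 3.082 μm/a
  total first-year rate 5.441 μm/a
Ordering by μm/a: zinc (5.44) > copper (2.69)

copper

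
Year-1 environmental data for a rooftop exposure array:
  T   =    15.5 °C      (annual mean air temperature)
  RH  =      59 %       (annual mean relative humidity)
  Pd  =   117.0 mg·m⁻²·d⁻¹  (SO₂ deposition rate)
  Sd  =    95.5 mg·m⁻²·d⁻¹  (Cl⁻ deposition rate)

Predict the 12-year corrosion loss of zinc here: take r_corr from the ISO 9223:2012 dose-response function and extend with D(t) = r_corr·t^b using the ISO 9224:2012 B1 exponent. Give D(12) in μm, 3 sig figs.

zinc: f(T) = -0.071·(T−10) [T>10 °C] = -0.3905
  SO₂ term: 0.0129·117.0^0.44·exp(0.046·59-0.3905) = 1.071
  Sd branch = 0.0175·Sd^0.57·e^(0.008·RH+0.085·T) = 1.409 μm/a
  sum: 1.071 + 1.409 → r_corr = 2.479 μm/a
ISO 9224: D(t) = r_corr · t^b with b = 0.813 (zinc, B1)
  D(12) = 2.479 × 12^0.813 = 2.479 × 7.54 = 18.69 μm

D(12) = 18.7 μm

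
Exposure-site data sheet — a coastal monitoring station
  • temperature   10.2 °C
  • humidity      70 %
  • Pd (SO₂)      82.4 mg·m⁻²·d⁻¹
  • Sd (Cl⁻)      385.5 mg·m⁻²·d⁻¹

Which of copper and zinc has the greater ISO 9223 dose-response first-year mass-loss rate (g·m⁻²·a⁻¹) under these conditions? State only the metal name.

copper: T>10 °C ⇒ hinge -0.080·(10.2−10) = -0.0160
  sulphur-dioxide contribution → 1.021 μm/a
  chloride contribution → 1.048 μm/a
  total first-year rate 2.069 μm/a
  mass loss = 2.069 μm/a × 8.96 g/cm³ = 18.54 g·m⁻²·a⁻¹
zinc: temperature factor f = -0.071·(0.2) = -0.0142
  sulphur-dioxide contribution → 2.217 μm/a
  chloride contribution → 2.172 μm/a
  total first-year rate 4.389 μm/a
  mass loss = 4.389 μm/a × 7.14 g/cm³ = 31.34 g·m⁻²·a⁻¹
Ordering by g·m⁻²·a⁻¹: zinc (31.3) > copper (18.5)

zinc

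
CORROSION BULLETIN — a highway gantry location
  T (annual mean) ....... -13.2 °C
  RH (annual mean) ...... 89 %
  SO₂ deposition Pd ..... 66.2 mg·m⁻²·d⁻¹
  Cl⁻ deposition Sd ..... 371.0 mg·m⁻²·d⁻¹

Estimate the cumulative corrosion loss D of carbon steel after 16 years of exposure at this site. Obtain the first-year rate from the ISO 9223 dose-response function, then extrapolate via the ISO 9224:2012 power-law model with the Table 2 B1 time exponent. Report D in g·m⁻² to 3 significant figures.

D(16) = 1.58e+03 g·m⁻²

carbon steel: T≤10 °C ⇒ hinge +0.150·(-13.2−10) = -3.4800
  sulphur-dioxide contribution → 2.861 μm/a
  chloride contribution → 44.45 μm/a
  total first-year rate 47.31 μm/a
Long-term exponent b (ISO 9224 Table 2, B1) = 0.523
  D(16) = 47.31 × 16^0.523 = 47.31 × 4.263 = 201.7 μm
  Mass loss = 201.7 μm × 7.85 g/cm³ = 1583 g·m⁻²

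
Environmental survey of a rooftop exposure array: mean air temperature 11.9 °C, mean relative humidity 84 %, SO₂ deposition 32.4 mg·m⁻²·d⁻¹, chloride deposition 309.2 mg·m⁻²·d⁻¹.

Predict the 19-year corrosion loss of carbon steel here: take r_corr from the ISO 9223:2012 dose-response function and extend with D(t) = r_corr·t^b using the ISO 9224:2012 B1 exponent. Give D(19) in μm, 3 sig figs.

carbon steel: T>10 °C ⇒ hinge -0.054·(11.9−10) = -0.1026
  Pd branch = 1.77·Pd^0.52·e^(0.02·RH+f) = 52.3 μm/a
  Cl⁻ term: 0.102·309.2^0.62·exp(0.033·84+0.04·11.9) = 91.86
  sum: 52.3 + 91.86 → r_corr = 144.2 μm/a
ISO 9224: D(t) = r_corr · t^b with b = 0.523 (carbon steel, B1)
  D(19) = 144.2 × 19^0.523 = 144.2 × 4.664 = 672.4 μm

D(19) = 672 μm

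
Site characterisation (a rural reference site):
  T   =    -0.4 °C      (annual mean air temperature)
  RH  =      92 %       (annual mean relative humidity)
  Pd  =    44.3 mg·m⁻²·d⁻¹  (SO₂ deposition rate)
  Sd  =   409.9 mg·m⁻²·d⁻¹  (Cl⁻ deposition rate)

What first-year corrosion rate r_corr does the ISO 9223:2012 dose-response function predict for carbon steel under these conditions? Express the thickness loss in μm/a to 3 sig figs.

carbon steel: T≤10 °C ⇒ hinge +0.150·(-0.4−10) = -1.5600
  sulphur-dioxide contribution → 16.82 μm/a
  chloride contribution → 87.1 μm/a
  ⇒ r_corr(carbon steel) = 103.9 μm/a

r_corr = 104 μm/a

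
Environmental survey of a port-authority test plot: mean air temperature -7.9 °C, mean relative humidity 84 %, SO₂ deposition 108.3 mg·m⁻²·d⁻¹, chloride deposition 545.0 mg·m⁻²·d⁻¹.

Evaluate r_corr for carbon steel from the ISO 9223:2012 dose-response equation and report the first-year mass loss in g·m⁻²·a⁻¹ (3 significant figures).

r_corr = 522 g·m⁻²·a⁻¹

carbon steel: temperature factor f = +0.150·(-17.9) = -2.6850
  Pd branch = 1.77·Pd^0.52·e^(0.02·RH+f) = 7.405 μm/a
  Sd branch = 0.102·Sd^0.62·e^(0.033·RH+0.04·T) = 59.13 μm/a
  sum: 7.405 + 59.13 → r_corr = 66.53 μm/a
Convert to mass loss: 66.53 μm/a × 7.85 g/cm³ = 522.3 g·m⁻²·a⁻¹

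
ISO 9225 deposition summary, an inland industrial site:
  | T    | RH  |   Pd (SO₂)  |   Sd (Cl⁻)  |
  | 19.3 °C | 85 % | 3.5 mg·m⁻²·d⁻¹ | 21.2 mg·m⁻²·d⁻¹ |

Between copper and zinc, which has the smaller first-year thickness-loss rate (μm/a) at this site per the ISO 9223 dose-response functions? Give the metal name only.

zinc

copper: temperature factor f = -0.080·(9.3) = -0.7440
  sulphur-dioxide contribution → 0.5255 μm/a
  chloride contribution → 1.284 μm/a
  ⇒ r_corr(copper) = 1.809 μm/a
zinc: f(T) = -0.071·(T−10) [T>10 °C] = -0.6603
  sulphur-dioxide contribution → 0.5772 μm/a
  chloride contribution → 1.016 μm/a
  ⇒ r_corr(zinc) = 1.593 μm/a
Ordering by μm/a: copper (1.81) > zinc (1.59)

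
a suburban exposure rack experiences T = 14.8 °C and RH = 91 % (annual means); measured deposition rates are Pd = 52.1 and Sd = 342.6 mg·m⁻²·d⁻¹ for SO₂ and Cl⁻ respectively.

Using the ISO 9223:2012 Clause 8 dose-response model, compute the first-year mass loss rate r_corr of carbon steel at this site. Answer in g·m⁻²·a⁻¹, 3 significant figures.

carbon steel: T>10 °C ⇒ hinge -0.054·(14.8−10) = -0.2592
  SO₂ term: 1.77·52.1^0.52·exp(0.02·91-0.2592) = 65.85
  Sd branch = 0.102·Sd^0.62·e^(0.033·RH+0.04·T) = 138.5 μm/a
  r_corr = 65.85 + 138.5 = 204.4 μm/a
Convert to mass loss: 204.4 μm/a × 7.85 g/cm³ = 1604 g·m⁻²·a⁻¹

r_corr = 1.60e+03 g·m⁻²·a⁻¹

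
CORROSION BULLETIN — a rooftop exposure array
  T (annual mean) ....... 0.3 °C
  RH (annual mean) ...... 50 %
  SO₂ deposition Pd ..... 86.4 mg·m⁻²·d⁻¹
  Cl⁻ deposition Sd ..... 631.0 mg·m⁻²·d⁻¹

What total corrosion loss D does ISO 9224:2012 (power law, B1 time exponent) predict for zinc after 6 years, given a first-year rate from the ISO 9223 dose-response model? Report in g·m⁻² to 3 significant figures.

D(6) = 51.8 g·m⁻²

zinc: temperature factor f = +0.038·(-9.7) = -0.3686
  SO₂ term: 0.0129·86.4^0.44·exp(0.046·50-0.3686) = 0.6331
  Cl⁻ term: 0.0175·631.0^0.57·exp(0.008·50+0.085·0.3) = 1.056
  sum: 0.6331 + 1.056 → r_corr = 1.69 μm/a
ISO 9224: D(t) = r_corr · t^b with b = 0.813 (zinc, B1)
  D(6) = 1.69 × 6^0.813 = 1.69 × 4.292 = 7.251 μm
  Mass loss = 7.251 μm × 7.14 g/cm³ = 51.77 g·m⁻²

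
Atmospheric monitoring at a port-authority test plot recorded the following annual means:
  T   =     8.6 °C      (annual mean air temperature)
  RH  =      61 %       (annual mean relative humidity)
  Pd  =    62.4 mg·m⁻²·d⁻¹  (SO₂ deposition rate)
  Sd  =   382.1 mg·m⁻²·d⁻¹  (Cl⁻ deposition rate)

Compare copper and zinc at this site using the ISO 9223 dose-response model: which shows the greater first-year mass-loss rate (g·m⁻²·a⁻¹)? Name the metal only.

zinc

copper: temperature factor f = +0.126·(-1.4) = -0.1764
  Pd branch = 0.0053·Pd^0.26·e^(0.059·RH+f) = 0.4758 μm/a
  Cl⁻ term: 0.01025·382.1^0.27·exp(0.036·61+0.049·8.6) = 0.6993
  sum: 0.4758 + 0.6993 → r_corr = 1.175 μm/a
  mass loss = 1.175 μm/a × 8.96 g/cm³ = 10.53 g·m⁻²·a⁻¹
zinc: temperature factor f = +0.038·(-1.4) = -0.0532
  Pd branch = 0.0129·Pd^0.44·e^(0.046·RH+f) = 1.247 μm/a
  Cl⁻ term: 0.0175·382.1^0.57·exp(0.008·61+0.085·8.6) = 1.755
  r_corr = 1.247 + 1.755 = 3.002 μm/a
  mass loss = 3.002 μm/a × 7.14 g/cm³ = 21.44 g·m⁻²·a⁻¹
Ordering by g·m⁻²·a⁻¹: zinc (21.4) > copper (10.5)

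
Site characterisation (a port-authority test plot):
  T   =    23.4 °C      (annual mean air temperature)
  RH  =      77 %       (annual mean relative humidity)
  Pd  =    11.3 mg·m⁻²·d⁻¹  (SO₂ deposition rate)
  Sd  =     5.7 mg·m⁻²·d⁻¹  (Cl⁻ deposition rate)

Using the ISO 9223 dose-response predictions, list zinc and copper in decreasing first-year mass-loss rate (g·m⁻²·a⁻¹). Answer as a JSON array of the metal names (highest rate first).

["copper", "zinc"]

zinc: f(T) = -0.071·(T−10) [T>10 °C] = -0.9514
  sulphur-dioxide contribution → 0.5001 μm/a
  chloride contribution → 0.6386 μm/a
  ⇒ r_corr(zinc) = 1.139 μm/a
  mass loss = 1.139 μm/a × 7.14 g/cm³ = 8.13 g·m⁻²·a⁻¹
copper: temperature factor f = -0.080·(13.4) = -1.0720
  sulphur-dioxide contribution → 0.3203 μm/a
  chloride contribution → 0.8253 μm/a
  ⇒ r_corr(copper) = 1.146 μm/a
  mass loss = 1.146 μm/a × 8.96 g/cm³ = 10.26 g·m⁻²·a⁻¹
Ordering by g·m⁻²·a⁻¹: copper (10.3) > zinc (8.13)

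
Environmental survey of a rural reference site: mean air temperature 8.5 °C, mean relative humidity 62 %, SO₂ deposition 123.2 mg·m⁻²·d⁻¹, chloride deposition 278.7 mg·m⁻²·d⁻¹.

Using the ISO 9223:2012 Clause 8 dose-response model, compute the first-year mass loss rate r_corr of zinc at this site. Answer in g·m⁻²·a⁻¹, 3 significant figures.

r_corr = 23.0 g·m⁻²·a⁻¹

zinc: temperature factor f = +0.038·(-1.5) = -0.0570
  Pd branch = 0.0129·Pd^0.44·e^(0.046·RH+f) = 1.755 μm/a
  Sd branch = 0.0175·Sd^0.57·e^(0.008·RH+0.085·T) = 1.465 μm/a
  sum: 1.755 + 1.465 → r_corr = 3.221 μm/a
Convert to mass loss: 3.221 μm/a × 7.14 g/cm³ = 22.99 g·m⁻²·a⁻¹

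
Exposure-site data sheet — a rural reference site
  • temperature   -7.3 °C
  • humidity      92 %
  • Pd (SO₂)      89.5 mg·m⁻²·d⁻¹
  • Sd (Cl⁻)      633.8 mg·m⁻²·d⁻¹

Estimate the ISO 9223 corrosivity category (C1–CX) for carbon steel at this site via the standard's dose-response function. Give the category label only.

C5

carbon steel: temperature factor f = +0.150·(-17.3) = -2.5950
  SO₂ term: 1.77·89.5^0.52·exp(0.02·92-2.5950) = 8.611
  Cl⁻ term: 0.102·633.8^0.62·exp(0.033·92+0.04·-7.3) = 86.6
  sum: 8.611 + 86.6 → r_corr = 95.21 μm/a
Category bounds: 80…200 μm/a bracket r_corr ⇒ C5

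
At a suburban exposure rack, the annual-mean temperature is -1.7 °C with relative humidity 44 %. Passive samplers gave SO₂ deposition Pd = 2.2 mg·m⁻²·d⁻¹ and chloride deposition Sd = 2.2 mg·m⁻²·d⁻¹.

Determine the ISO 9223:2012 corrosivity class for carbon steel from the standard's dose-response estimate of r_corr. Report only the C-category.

C2

carbon steel: T≤10 °C ⇒ hinge +0.150·(-1.7−10) = -1.7550
  SO₂ term: 1.77·2.2^0.52·exp(0.02·44-1.7550) = 1.112
  Cl⁻ term: 0.102·2.2^0.62·exp(0.033·44+0.04·-1.7) = 0.6637
  sum: 1.112 + 0.6637 → r_corr = 1.775 μm/a
Category bounds: 1.3…25 μm/a bracket r_corr ⇒ C2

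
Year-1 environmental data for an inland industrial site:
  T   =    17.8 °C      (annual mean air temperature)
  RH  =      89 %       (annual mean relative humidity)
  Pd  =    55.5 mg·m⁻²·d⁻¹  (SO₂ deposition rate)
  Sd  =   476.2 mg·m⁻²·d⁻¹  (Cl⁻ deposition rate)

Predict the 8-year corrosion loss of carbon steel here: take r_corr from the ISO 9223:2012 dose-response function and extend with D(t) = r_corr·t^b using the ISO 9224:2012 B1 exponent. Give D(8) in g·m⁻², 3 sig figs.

carbon steel: temperature factor f = -0.054·(7.8) = -0.4212
  sulphur-dioxide contribution → 55.61 μm/a
  chloride contribution → 179.3 μm/a
  total first-year rate 234.9 μm/a
Long-term exponent b (ISO 9224 Table 2, B1) = 0.523
  D(8) = 234.9 × 8^0.523 = 234.9 × 2.967 = 697 μm
  Mass loss = 697 μm × 7.85 g/cm³ = 5471 g·m⁻²

D(8) = 5.47e+03 g·m⁻²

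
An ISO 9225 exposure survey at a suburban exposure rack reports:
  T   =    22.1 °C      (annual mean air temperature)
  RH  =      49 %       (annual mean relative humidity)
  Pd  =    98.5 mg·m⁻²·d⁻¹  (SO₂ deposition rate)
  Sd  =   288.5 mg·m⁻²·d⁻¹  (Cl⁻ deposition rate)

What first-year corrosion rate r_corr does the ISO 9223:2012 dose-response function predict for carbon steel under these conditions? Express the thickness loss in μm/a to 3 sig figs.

carbon steel: temperature factor f = -0.054·(12.1) = -0.6534
  SO₂ term: 1.77·98.5^0.52·exp(0.02·49-0.6534) = 26.69
  Sd branch = 0.102·Sd^0.62·e^(0.033·RH+0.04·T) = 41.69 μm/a
  r_corr = 26.69 + 41.69 = 68.39 μm/a

r_corr = 68.4 μm/a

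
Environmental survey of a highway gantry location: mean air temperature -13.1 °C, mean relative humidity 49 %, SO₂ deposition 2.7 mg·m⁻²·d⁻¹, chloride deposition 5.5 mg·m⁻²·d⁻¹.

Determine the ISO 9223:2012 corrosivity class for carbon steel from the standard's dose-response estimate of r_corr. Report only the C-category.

C1

carbon steel: T≤10 °C ⇒ hinge +0.150·(-13.1−10) = -3.4650
  sulphur-dioxide contribution → 0.2472 μm/a
  chloride contribution → 0.8756 μm/a
  ⇒ r_corr(carbon steel) = 1.123 μm/a
1.12 μm/a falls in (0, 1.3] for carbon steel → category C1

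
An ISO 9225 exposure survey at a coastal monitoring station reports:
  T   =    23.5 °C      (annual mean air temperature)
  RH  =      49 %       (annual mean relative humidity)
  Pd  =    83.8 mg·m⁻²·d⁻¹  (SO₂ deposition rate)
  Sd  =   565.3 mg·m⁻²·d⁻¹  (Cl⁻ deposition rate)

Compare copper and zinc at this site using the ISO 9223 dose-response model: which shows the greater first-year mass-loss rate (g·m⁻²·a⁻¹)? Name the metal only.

zinc

copper: T>10 °C ⇒ hinge -0.080·(23.5−10) = -1.0800
  sulphur-dioxide contribution → 0.1025 μm/a
  chloride contribution → 1.047 μm/a
  total first-year rate 1.15 μm/a
  mass loss = 1.15 μm/a × 8.96 g/cm³ = 10.3 g·m⁻²·a⁻¹
zinc: f(T) = -0.071·(T−10) [T>10 °C] = -0.9585
  sulphur-dioxide contribution → 0.3307 μm/a
  chloride contribution → 7.073 μm/a
  ⇒ r_corr(zinc) = 7.403 μm/a
  mass loss = 7.403 μm/a × 7.14 g/cm³ = 52.86 g·m⁻²·a⁻¹
Ordering by g·m⁻²·a⁻¹: zinc (52.9) > copper (10.3)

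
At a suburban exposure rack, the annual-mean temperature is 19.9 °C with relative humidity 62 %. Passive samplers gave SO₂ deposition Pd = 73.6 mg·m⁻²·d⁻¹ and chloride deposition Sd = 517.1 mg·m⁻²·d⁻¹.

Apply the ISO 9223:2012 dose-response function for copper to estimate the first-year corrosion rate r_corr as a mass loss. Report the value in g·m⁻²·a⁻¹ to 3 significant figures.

copper: f(T) = -0.080·(T−10) [T>10 °C] = -0.7920
  Pd branch = 0.0053·Pd^0.26·e^(0.059·RH+f) = 0.2847 μm/a
  Sd branch = 0.01025·Sd^0.27·e^(0.036·RH+0.049·T) = 1.368 μm/a
  sum: 0.2847 + 1.368 → r_corr = 1.653 μm/a
Convert to mass loss: 1.653 μm/a × 8.96 g/cm³ = 14.81 g·m⁻²·a⁻¹

r_corr = 14.8 g·m⁻²·a⁻¹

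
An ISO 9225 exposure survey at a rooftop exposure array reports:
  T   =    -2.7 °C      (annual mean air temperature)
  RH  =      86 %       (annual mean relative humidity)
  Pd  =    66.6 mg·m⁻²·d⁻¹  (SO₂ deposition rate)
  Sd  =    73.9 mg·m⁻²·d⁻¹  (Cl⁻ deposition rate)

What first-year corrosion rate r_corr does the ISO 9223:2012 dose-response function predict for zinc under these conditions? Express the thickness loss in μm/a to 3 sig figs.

zinc: f(T) = +0.038·(T−10) [T≤10 °C] = -0.4826
  Pd branch = 0.0129·Pd^0.44·e^(0.046·RH+f) = 2.639 μm/a
  Sd branch = 0.0175·Sd^0.57·e^(0.008·RH+0.085·T) = 0.3216 μm/a
  r_corr = 2.639 + 0.3216 = 2.96 μm/a

r_corr = 2.96 μm/a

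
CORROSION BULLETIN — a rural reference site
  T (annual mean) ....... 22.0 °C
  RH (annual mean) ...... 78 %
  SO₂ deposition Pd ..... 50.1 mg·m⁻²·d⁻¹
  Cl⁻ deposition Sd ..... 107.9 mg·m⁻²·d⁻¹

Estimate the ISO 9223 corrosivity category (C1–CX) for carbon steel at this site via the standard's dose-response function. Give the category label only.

C5

carbon steel: f(T) = -0.054·(T−10) [T>10 °C] = -0.6480
  SO₂ term: 1.77·50.1^0.52·exp(0.02·78-0.6480) = 33.73
  Sd branch = 0.102·Sd^0.62·e^(0.033·RH+0.04·T) = 58.77 μm/a
  r_corr = 33.73 + 58.77 = 92.49 μm/a
92.5 μm/a falls in (80, 200] for carbon steel → category C5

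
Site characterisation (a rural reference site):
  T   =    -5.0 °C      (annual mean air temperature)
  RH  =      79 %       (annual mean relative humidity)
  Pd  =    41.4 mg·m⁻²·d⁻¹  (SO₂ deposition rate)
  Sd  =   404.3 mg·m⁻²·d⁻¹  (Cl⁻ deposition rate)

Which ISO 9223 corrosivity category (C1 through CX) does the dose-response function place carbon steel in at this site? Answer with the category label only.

C4

carbon steel: T≤10 °C ⇒ hinge +0.150·(-5.0−10) = -2.2500
  SO₂ term: 1.77·41.4^0.52·exp(0.02·79-2.2500) = 6.278
  Cl⁻ term: 0.102·404.3^0.62·exp(0.033·79+0.04·-5.0) = 46.78
  sum: 6.278 + 46.78 → r_corr = 53.06 μm/a
Category bounds: 50…80 μm/a bracket r_corr ⇒ C4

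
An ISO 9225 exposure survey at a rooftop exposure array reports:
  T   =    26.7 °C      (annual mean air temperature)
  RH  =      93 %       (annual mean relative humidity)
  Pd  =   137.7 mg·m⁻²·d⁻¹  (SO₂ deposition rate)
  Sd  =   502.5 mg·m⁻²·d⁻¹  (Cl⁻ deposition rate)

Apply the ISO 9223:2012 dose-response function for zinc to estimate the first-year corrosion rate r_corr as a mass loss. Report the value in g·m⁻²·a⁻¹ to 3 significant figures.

r_corr = 106 g·m⁻²·a⁻¹

zinc: T>10 °C ⇒ hinge -0.071·(26.7−10) = -1.1857
  sulphur-dioxide contribution → 2.481 μm/a
  chloride contribution → 12.34 μm/a
  total first-year rate 14.82 μm/a
Convert to mass loss: 14.82 μm/a × 7.14 g/cm³ = 105.8 g·m⁻²·a⁻¹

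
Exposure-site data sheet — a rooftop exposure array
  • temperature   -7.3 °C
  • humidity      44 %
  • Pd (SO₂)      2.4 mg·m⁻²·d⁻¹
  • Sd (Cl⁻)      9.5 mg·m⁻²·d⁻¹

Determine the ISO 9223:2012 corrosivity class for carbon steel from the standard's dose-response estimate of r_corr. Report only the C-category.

carbon steel: temperature factor f = +0.150·(-17.3) = -2.5950
  Pd branch = 1.77·Pd^0.52·e^(0.02·RH+f) = 0.5022 μm/a
  Cl⁻ term: 0.102·9.5^0.62·exp(0.033·44+0.04·-7.3) = 1.314
  sum: 0.5022 + 1.314 → r_corr = 1.816 μm/a
ISO 9223 Table 2 (carbon steel): 1.3 < 1.82 ≤ 25 μm/a ⇒ C2

C2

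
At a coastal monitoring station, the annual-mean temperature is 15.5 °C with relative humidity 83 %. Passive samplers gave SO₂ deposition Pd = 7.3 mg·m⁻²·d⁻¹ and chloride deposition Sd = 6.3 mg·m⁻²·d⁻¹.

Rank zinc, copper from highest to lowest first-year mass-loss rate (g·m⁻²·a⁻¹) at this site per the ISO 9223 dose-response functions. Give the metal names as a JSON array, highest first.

zinc: T>10 °C ⇒ hinge -0.071·(15.5−10) = -0.3905
  Pd branch = 0.0129·Pd^0.44·e^(0.046·RH+f) = 0.9528 μm/a
  Sd branch = 0.0175·Sd^0.57·e^(0.008·RH+0.085·T) = 0.3624 μm/a
  sum: 0.9528 + 0.3624 → r_corr = 1.315 μm/a
  mass loss = 1.315 μm/a × 7.14 g/cm³ = 9.391 g·m⁻²·a⁻¹
copper: T>10 °C ⇒ hinge -0.080·(15.5−10) = -0.4400
  SO₂ term: 0.0053·7.3^0.26·exp(0.059·83-0.4400) = 0.7663
  Cl⁻ term: 0.01025·6.3^0.27·exp(0.036·83+0.049·15.5) = 0.7146
  r_corr = 0.7663 + 0.7146 = 1.481 μm/a
  mass loss = 1.481 μm/a × 8.96 g/cm³ = 13.27 g·m⁻²·a⁻¹
Ordering by g·m⁻²·a⁻¹: copper (13.3) > zinc (9.39)

["copper", "zinc"]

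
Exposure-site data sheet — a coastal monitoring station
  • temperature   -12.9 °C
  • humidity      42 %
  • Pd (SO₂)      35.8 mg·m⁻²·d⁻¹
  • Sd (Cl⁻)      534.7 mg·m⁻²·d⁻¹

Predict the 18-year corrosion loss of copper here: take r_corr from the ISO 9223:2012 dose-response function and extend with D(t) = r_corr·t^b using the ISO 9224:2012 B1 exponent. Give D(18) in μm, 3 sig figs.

copper: temperature factor f = +0.126·(-22.9) = -2.8854
  Pd branch = 0.0053·Pd^0.26·e^(0.059·RH+f) = 0.00894 μm/a
  Sd branch = 0.01025·Sd^0.27·e^(0.036·RH+0.049·T) = 0.1347 μm/a
  r_corr = 0.00894 + 0.1347 = 0.1437 μm/a
Power-law: D(18) = r_corr · 18^0.667
  D(18) = 0.1437 × 18^0.667 = 0.1437 × 6.875 = 0.9877 μm

D(18) = 0.988 μm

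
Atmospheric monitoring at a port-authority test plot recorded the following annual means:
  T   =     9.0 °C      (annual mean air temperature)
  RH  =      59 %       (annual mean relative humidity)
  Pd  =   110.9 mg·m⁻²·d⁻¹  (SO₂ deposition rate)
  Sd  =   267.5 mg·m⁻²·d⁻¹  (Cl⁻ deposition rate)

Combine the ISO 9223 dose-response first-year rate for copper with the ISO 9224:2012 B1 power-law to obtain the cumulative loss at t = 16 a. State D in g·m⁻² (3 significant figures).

copper: temperature factor f = +0.126·(-1.0) = -0.1260
  SO₂ term: 0.0053·110.9^0.26·exp(0.059·59-0.1260) = 0.5164
  Sd branch = 0.01025·Sd^0.27·e^(0.036·RH+0.049·T) = 0.6027 μm/a
  sum: 0.5164 + 0.6027 → r_corr = 1.119 μm/a
ISO 9224: D(t) = r_corr · t^b with b = 0.667 (copper, B1)
  D(16) = 1.119 × 16^0.667 = 1.119 × 6.355 = 7.112 μm
  Mass loss = 7.112 μm × 8.96 g/cm³ = 63.73 g·m⁻²

D(16) = 63.7 g·m⁻²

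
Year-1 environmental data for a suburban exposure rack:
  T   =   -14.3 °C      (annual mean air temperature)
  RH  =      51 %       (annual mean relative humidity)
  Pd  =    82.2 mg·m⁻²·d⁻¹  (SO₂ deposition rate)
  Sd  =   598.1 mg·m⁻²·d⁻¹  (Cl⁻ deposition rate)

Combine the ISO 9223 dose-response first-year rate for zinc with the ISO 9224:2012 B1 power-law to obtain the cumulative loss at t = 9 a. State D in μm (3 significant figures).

zinc: T≤10 °C ⇒ hinge +0.038·(-14.3−10) = -0.9234
  SO₂ term: 0.0129·82.2^0.44·exp(0.046·51-0.9234) = 0.3724
  Sd branch = 0.0175·Sd^0.57·e^(0.008·RH+0.085·T) = 0.2986 μm/a
  r_corr = 0.3724 + 0.2986 = 0.671 μm/a
Long-term exponent b (ISO 9224 Table 2, B1) = 0.813
  D(9) = 0.671 × 9^0.813 = 0.671 × 5.968 = 4.004 μm

D(9) = 4.00 μm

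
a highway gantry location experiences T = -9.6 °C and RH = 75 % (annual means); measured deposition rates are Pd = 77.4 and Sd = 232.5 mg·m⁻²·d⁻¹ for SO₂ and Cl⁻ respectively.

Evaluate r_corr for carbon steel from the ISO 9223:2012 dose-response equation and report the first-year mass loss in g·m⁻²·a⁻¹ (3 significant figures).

r_corr = 222 g·m⁻²·a⁻¹

carbon steel: T≤10 °C ⇒ hinge +0.150·(-9.6−10) = -2.9400
  Pd branch = 1.77·Pd^0.52·e^(0.02·RH+f) = 4.025 μm/a
  Sd branch = 0.102·Sd^0.62·e^(0.033·RH+0.04·T) = 24.2 μm/a
  sum: 4.025 + 24.2 → r_corr = 28.23 μm/a
Convert to mass loss: 28.23 μm/a × 7.85 g/cm³ = 221.6 g·m⁻²·a⁻¹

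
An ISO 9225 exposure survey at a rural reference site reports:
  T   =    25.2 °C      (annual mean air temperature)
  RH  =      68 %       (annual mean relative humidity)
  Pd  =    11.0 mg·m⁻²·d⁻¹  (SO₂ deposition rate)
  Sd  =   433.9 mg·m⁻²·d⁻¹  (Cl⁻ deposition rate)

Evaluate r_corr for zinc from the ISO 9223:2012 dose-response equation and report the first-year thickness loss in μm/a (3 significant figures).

zinc: T>10 °C ⇒ hinge -0.071·(25.2−10) = -1.0792
  sulphur-dioxide contribution → 0.2875 μm/a
  chloride contribution → 8.182 μm/a
  ⇒ r_corr(zinc) = 8.47 μm/a

r_corr = 8.47 μm/a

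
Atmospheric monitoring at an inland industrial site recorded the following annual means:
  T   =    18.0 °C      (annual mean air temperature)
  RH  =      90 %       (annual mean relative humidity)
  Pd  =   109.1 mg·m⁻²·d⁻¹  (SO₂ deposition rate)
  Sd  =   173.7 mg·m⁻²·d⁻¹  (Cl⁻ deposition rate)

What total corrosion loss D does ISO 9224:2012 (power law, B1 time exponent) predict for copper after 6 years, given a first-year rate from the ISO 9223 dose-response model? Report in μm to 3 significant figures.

copper: temperature factor f = -0.080·(8.0) = -0.6400
  SO₂ term: 0.0053·109.1^0.26·exp(0.059·90-0.6400) = 1.915
  Sd branch = 0.01025·Sd^0.27·e^(0.036·RH+0.049·T) = 2.545 μm/a
  r_corr = 1.915 + 2.545 = 4.46 μm/a
ISO 9224: D(t) = r_corr · t^b with b = 0.667 (copper, B1)
  D(6) = 4.46 × 6^0.667 = 4.46 × 3.304 = 14.74 μm

D(6) = 14.7 μm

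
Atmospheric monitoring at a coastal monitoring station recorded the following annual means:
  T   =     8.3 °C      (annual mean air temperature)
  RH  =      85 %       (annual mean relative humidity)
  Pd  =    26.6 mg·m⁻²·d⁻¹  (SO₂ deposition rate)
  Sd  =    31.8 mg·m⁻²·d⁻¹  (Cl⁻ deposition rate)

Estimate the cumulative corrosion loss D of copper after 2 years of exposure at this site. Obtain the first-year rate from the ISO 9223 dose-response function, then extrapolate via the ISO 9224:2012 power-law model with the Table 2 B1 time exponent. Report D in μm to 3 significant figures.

D(2) = 3.73 μm

copper: T≤10 °C ⇒ hinge +0.126·(8.3−10) = -0.2142
  sulphur-dioxide contribution → 1.513 μm/a
  chloride contribution → 0.8355 μm/a
  total first-year rate 2.348 μm/a
Power-law: D(2) = r_corr · 2^0.667
  D(2) = 2.348 × 2^0.667 = 2.348 × 1.588 = 3.728 μm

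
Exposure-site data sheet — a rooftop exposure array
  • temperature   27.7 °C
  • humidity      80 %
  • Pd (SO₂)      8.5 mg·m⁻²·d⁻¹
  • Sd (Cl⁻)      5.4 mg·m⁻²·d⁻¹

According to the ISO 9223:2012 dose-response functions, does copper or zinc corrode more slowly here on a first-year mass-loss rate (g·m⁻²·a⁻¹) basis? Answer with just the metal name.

copper: f(T) = -0.080·(T−10) [T>10 °C] = -1.4160
  sulphur-dioxide contribution → 0.2517 μm/a
  chloride contribution → 1.119 μm/a
  total first-year rate 1.37 μm/a
  mass loss = 1.37 μm/a × 8.96 g/cm³ = 12.28 g·m⁻²·a⁻¹
zinc: T>10 °C ⇒ hinge -0.071·(27.7−10) = -1.2567
  sulphur-dioxide contribution → 0.3732 μm/a
  chloride contribution → 0.9141 μm/a
  ⇒ r_corr(zinc) = 1.287 μm/a
  mass loss = 1.287 μm/a × 7.14 g/cm³ = 9.191 g·m⁻²·a⁻¹
Ordering by g·m⁻²·a⁻¹: copper (12.3) > zinc (9.19)

zinc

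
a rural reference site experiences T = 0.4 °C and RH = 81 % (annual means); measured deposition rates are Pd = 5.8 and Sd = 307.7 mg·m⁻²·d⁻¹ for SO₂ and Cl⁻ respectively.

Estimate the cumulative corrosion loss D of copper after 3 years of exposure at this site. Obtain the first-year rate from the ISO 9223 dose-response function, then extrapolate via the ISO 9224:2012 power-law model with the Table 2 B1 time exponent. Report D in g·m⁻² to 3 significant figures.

D(3) = 22.4 g·m⁻²

copper: T≤10 °C ⇒ hinge +0.126·(0.4−10) = -1.2096
  SO₂ term: 0.0053·5.8^0.26·exp(0.059·81-1.2096) = 0.2971
  Sd branch = 0.01025·Sd^0.27·e^(0.036·RH+0.049·T) = 0.9066 μm/a
  sum: 0.2971 + 0.9066 → r_corr = 1.204 μm/a
ISO 9224: D(t) = r_corr · t^b with b = 0.667 (copper, B1)
  D(3) = 1.204 × 3^0.667 = 1.204 × 2.081 = 2.505 μm
  Mass loss = 2.505 μm × 8.96 g/cm³ = 22.44 g·m⁻²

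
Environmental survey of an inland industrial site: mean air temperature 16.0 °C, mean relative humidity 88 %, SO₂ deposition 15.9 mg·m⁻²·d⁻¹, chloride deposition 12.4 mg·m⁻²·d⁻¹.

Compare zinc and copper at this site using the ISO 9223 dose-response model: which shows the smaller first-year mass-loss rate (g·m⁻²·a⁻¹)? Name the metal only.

zinc: T>10 °C ⇒ hinge -0.071·(16.0−10) = -0.4260
  Pd branch = 0.0129·Pd^0.44·e^(0.046·RH+f) = 1.63 μm/a
  Cl⁻ term: 0.0175·12.4^0.57·exp(0.008·88+0.085·16.0) = 0.579
  sum: 1.63 + 0.579 → r_corr = 2.209 μm/a
  mass loss = 2.209 μm/a × 7.14 g/cm³ = 15.77 g·m⁻²·a⁻¹
copper: T>10 °C ⇒ hinge -0.080·(16.0−10) = -0.4800
  SO₂ term: 0.0053·15.9^0.26·exp(0.059·88-0.4800) = 1.211
  Cl⁻ term: 0.01025·12.4^0.27·exp(0.036·88+0.049·16.0) = 1.053
  r_corr = 1.211 + 1.053 = 2.263 μm/a
  mass loss = 2.263 μm/a × 8.96 g/cm³ = 20.28 g·m⁻²·a⁻¹
Ordering by g·m⁻²·a⁻¹: copper (20.3) > zinc (15.8)

zinc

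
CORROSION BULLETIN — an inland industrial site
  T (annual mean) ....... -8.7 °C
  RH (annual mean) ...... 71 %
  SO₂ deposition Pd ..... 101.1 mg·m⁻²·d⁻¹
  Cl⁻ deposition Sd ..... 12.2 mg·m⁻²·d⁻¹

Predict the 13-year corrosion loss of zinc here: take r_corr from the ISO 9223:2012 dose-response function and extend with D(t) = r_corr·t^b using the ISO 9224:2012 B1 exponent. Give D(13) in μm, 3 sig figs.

zinc: temperature factor f = +0.038·(-18.7) = -0.7106
  Pd branch = 0.0129·Pd^0.44·e^(0.046·RH+f) = 1.266 μm/a
  Sd branch = 0.0175·Sd^0.57·e^(0.008·RH+0.085·T) = 0.06135 μm/a
  sum: 1.266 + 0.06135 → r_corr = 1.327 μm/a
Long-term exponent b (ISO 9224 Table 2, B1) = 0.813
  D(13) = 1.327 × 13^0.813 = 1.327 × 8.047 = 10.68 μm

D(13) = 10.7 μm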